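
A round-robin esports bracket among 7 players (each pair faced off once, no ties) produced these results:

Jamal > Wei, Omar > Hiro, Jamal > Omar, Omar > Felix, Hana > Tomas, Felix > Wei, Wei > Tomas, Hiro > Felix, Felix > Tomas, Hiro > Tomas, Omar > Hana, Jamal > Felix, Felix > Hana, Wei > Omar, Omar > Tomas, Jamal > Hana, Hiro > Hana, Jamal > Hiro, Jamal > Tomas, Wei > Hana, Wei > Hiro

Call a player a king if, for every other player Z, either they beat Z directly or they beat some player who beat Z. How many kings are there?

Jamal reaches everyone (king).
Tomas cannot reach Jamal, Hiro, Hana, Wei, Omar, Felix in two steps.
Hiro cannot reach Jamal, Omar in two steps.
Hana cannot reach Jamal, Hiro, Wei, Omar, Felix in two steps.
Wei cannot reach Jamal in two steps.
Omar cannot reach Jamal in two steps.
Felix cannot reach Jamal in two steps.
Kings: Jamal — 1.

1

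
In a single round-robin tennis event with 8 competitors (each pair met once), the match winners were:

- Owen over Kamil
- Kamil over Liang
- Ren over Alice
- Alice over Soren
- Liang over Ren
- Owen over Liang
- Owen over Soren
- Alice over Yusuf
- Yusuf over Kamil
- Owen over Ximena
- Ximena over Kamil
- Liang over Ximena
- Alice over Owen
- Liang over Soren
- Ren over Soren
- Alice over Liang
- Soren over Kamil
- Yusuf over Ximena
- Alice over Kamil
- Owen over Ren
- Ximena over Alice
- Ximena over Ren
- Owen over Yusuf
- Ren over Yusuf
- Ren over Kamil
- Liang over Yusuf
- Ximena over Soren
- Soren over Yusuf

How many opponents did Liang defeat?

Liang's results: beat Soren, Yusuf, Ximena, Ren; lost to Owen, Kamil, Alice.
That is 4 wins.

4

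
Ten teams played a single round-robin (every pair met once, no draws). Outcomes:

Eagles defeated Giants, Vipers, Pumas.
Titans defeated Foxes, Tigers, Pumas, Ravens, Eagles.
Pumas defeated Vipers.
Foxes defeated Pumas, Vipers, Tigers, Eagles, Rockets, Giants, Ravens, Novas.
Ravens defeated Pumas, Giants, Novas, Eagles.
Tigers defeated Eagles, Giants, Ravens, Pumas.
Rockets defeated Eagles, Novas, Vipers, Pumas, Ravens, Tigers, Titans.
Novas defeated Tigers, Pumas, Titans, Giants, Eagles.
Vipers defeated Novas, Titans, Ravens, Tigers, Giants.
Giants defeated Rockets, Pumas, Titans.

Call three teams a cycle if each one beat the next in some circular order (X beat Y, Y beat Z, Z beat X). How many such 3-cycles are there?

23

Win totals: Vipers 5, Titans 5, Rockets 7, Foxes 8, Ravens 4, Eagles 3, Pumas 1, Giants 3, Novas 5, Tigers 4.
A team with w wins dominates both others in C(w,2) triples; summing gives 10 + 10 + 21 + 28 + 6 + 3 + 0 + 3 + 10 + 6 = 97 transitive triples.
Total triples C(10,3) = 120, so cyclic triples = 120 − 97 = 23.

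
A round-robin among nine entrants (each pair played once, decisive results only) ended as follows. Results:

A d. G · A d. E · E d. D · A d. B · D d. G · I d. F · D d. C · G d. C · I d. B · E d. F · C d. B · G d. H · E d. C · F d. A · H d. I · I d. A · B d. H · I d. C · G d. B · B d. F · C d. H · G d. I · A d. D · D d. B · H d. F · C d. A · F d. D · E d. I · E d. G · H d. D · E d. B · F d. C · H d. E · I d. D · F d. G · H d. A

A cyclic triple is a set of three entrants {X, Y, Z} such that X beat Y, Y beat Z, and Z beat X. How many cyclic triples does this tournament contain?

Win totals: A 4, B 2, C 3, D 3, E 6, F 4, G 4, H 5, I 5.
An entrant with w wins dominates both others in C(w,2) triples; summing gives 6 + 1 + 3 + 3 + 15 + 6 + 6 + 10 + 10 = 60 transitive triples.
Total triples C(9,3) = 84, so cyclic triples = 84 − 60 = 24.

24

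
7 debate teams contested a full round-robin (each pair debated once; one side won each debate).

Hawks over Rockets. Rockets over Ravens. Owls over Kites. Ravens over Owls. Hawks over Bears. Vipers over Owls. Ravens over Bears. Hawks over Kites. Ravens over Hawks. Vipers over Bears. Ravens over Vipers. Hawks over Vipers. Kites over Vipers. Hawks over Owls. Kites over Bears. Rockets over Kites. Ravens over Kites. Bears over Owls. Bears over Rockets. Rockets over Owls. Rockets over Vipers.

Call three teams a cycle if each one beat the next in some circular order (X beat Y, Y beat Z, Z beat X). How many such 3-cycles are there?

6

Win totals: Bears 2, Vipers 2, Kites 2, Owls 1, Hawks 5, Rockets 4, Ravens 5.
A team with w wins dominates both others in C(w,2) triples; summing gives 1 + 1 + 1 + 0 + 10 + 6 + 10 = 29 transitive triples.
Total triples C(7,3) = 35, so cyclic triples = 35 − 29 = 6.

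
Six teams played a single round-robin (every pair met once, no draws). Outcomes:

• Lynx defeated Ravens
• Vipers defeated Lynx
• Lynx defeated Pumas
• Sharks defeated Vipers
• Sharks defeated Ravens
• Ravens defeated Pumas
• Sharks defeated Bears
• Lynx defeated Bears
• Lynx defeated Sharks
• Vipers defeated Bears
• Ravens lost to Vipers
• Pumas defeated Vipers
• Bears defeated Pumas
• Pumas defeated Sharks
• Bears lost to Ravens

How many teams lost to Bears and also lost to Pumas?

Bears beat: Pumas.
Pumas beat: Vipers, Sharks.
No one was beaten by both.

0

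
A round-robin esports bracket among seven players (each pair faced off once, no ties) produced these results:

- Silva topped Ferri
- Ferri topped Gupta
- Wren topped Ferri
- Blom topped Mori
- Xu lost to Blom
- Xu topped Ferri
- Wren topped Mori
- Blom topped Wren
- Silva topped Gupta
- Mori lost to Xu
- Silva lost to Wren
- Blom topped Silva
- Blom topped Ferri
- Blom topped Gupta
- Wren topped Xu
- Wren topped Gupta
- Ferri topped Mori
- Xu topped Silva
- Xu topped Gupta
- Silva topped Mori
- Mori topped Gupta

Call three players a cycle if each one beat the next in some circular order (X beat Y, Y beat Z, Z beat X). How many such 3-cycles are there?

Win totals: Xu 4, Silva 3, Gupta 0, Mori 1, Wren 5, Blom 6, Ferri 2.
A player with w wins dominates both others in C(w,2) triples; summing gives 6 + 3 + 0 + 0 + 10 + 15 + 1 = 35 transitive triples.
Total triples C(7,3) = 35, so cyclic triples = 35 − 35 = 0.

0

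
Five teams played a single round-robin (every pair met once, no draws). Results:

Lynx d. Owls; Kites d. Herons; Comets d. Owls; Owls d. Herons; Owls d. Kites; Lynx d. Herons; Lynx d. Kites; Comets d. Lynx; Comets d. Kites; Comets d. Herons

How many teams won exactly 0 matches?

Win totals: Owls 2, Herons 0, Lynx 3, Kites 1, Comets 4.
Exactly 0: Herons — 1 team.

1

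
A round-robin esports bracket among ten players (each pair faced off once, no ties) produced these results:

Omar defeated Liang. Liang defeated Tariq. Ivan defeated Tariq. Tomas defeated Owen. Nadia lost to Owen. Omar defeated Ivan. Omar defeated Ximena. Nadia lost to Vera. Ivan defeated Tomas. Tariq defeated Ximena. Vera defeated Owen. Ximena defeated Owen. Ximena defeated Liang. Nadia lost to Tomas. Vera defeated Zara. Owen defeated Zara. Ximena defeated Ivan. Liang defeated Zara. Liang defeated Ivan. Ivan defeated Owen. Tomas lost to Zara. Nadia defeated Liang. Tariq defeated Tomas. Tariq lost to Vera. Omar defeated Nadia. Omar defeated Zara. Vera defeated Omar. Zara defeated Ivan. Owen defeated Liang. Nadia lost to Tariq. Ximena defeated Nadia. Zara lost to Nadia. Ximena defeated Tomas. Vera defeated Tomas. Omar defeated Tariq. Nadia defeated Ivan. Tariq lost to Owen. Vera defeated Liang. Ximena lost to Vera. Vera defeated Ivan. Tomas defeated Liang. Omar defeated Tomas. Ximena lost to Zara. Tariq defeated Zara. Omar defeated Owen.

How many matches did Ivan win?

3

Ivan's results: beat Tomas, Owen, Tariq; lost to Omar, Zara, Vera, Ximena, Liang, Nadia.
That is 3 wins.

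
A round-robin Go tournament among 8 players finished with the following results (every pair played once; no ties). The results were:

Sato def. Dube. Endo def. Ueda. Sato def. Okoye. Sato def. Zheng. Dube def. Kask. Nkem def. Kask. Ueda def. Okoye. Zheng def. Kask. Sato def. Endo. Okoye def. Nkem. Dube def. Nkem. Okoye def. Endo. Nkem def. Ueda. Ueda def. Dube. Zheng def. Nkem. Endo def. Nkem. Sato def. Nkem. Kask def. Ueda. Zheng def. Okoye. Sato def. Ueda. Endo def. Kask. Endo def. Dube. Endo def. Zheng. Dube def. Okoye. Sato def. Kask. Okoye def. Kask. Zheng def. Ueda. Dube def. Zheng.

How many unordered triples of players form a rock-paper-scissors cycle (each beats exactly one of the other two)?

Win totals: Nkem 2, Dube 4, Kask 1, Sato 7, Endo 5, Okoye 3, Ueda 2, Zheng 4.
A player with w wins dominates both others in C(w,2) triples; summing gives 1 + 6 + 0 + 21 + 10 + 3 + 1 + 6 = 48 transitive triples.
Total triples C(8,3) = 56, so cyclic triples = 56 − 48 = 8.

8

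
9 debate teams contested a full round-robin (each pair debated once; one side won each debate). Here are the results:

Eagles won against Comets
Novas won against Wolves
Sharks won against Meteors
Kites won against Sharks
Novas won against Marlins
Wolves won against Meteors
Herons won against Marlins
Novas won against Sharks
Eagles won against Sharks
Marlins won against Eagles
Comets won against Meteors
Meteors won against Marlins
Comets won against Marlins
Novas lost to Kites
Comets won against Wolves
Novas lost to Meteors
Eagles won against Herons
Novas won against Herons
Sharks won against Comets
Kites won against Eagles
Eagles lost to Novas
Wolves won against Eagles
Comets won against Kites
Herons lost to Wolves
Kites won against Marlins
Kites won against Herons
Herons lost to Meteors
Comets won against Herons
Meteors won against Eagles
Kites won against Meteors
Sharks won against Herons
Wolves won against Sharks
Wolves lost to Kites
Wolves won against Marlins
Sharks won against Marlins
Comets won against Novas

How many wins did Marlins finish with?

Marlins' results: beat Eagles; lost to Meteors, Comets, Wolves, Novas, Kites, Sharks, Herons.
That is 1 win.

1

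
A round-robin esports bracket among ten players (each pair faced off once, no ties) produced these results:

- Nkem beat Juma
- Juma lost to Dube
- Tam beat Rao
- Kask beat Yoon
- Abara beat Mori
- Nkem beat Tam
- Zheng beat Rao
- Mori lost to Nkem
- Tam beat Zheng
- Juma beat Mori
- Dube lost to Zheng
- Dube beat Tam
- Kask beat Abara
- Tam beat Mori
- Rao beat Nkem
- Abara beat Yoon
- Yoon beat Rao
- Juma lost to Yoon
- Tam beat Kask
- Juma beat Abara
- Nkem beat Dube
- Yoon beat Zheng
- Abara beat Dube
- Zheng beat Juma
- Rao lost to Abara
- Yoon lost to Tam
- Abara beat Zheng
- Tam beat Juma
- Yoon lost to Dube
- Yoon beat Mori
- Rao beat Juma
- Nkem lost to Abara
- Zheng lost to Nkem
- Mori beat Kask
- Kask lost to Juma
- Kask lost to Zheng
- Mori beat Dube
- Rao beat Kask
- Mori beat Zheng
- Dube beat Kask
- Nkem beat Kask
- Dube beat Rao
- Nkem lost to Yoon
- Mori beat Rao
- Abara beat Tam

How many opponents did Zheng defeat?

Zheng's results: beat Juma, Dube, Rao, Kask; lost to Yoon, Tam, Mori, Nkem, Abara.
That is 4 wins.

4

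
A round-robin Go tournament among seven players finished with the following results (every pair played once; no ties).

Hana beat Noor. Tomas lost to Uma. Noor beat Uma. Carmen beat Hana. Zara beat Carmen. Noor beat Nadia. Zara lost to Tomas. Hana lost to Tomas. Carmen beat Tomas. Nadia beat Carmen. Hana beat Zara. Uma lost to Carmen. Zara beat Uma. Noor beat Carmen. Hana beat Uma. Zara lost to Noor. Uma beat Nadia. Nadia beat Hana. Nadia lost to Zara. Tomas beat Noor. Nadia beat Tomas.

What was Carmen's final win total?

Carmen's results: beat Uma, Hana, Tomas; lost to Nadia, Zara, Noor.
That is 3 wins.

3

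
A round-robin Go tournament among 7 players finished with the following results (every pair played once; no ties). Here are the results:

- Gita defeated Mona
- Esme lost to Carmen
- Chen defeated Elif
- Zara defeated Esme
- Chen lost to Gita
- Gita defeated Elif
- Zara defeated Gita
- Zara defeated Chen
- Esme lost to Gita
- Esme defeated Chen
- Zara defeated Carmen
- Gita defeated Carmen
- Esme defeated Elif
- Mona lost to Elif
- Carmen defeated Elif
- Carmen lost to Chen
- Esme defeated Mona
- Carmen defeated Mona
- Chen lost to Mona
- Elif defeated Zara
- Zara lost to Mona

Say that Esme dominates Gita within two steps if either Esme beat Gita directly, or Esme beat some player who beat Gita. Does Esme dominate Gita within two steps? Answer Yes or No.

No

Esme did not beat Gita directly.
Esme beat Mona, Chen, Elif, but each of them lost to Gita. No two-step path.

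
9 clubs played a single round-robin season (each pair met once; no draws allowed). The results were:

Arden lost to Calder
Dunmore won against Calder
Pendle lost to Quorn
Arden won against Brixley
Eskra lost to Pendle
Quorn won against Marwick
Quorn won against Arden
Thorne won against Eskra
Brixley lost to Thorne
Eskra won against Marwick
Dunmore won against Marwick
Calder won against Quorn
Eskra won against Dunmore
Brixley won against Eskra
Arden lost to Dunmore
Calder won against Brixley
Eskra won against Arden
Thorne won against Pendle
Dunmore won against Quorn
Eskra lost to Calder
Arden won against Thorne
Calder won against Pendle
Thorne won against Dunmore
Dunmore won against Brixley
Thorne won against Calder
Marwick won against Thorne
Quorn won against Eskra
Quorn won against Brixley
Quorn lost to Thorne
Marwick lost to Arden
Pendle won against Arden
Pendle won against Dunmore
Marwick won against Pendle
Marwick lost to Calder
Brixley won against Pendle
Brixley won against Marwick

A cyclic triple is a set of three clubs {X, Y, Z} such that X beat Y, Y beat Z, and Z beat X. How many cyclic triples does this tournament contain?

Win totals: Quorn 5, Dunmore 5, Brixley 3, Marwick 2, Eskra 3, Pendle 3, Thorne 6, Arden 3, Calder 6.
A club with w wins dominates both others in C(w,2) triples; summing gives 10 + 10 + 3 + 1 + 3 + 3 + 15 + 3 + 15 = 63 transitive triples.
Total triples C(9,3) = 84, so cyclic triples = 84 − 63 = 21.

21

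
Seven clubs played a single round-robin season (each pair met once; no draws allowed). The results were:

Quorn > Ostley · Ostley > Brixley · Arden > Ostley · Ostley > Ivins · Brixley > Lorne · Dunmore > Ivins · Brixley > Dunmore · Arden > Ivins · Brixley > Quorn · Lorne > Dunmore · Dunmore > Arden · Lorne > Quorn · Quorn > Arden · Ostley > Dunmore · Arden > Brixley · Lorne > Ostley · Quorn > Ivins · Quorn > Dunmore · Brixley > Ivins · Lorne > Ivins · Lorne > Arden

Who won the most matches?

Win totals: Brixley 4, Ivins 0, Dunmore 2, Lorne 5, Quorn 4, Arden 3, Ostley 3.
Lorne leads with 5 wins (next highest: 4).

Lorne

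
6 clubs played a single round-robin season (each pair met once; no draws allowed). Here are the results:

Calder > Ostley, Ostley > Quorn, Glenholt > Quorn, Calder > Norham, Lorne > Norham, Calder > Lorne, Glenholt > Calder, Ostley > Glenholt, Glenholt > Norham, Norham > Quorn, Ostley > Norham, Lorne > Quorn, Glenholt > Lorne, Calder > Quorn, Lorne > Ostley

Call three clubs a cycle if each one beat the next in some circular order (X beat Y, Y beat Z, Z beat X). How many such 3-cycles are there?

2

Win totals: Lorne 3, Calder 4, Quorn 0, Glenholt 4, Norham 1, Ostley 3.
A club with w wins dominates both others in C(w,2) triples; summing gives 3 + 6 + 0 + 6 + 0 + 3 = 18 transitive triples.
Total triples C(6,3) = 20, so cyclic triples = 20 − 18 = 2.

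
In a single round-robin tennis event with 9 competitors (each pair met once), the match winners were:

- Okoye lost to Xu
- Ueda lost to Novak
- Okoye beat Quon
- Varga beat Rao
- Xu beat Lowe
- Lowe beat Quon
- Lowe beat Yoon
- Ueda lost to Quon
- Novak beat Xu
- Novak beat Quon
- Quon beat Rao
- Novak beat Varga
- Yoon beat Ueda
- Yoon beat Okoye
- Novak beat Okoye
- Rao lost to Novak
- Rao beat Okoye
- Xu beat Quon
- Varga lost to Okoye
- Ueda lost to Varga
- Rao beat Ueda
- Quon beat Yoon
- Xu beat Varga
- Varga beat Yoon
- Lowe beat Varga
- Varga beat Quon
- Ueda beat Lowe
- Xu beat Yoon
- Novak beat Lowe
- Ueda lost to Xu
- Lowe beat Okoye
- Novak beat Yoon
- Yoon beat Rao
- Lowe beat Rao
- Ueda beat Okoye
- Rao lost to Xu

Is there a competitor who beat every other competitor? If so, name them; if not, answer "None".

Novak

Novak has 8 wins out of 8 opponents — a perfect record.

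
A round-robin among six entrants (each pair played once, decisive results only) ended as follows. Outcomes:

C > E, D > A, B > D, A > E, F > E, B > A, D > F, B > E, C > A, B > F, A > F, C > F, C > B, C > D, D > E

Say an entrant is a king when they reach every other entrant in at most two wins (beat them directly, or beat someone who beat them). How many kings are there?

A cannot reach B, C, D in two steps.
B cannot reach C in two steps.
C reaches everyone (king).
D cannot reach B, C in two steps.
E cannot reach A, B, C, D, F in two steps.
F cannot reach A, B, C, D in two steps.
Kings: C — 1.

1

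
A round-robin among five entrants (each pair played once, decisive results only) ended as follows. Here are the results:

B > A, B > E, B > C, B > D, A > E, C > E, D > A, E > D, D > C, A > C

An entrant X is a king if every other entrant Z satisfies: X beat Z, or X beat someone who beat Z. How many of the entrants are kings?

1

A cannot reach B in two steps.
B reaches everyone (king).
C cannot reach A, B in two steps.
D cannot reach B in two steps.
E cannot reach B in two steps.
Kings: B — 1.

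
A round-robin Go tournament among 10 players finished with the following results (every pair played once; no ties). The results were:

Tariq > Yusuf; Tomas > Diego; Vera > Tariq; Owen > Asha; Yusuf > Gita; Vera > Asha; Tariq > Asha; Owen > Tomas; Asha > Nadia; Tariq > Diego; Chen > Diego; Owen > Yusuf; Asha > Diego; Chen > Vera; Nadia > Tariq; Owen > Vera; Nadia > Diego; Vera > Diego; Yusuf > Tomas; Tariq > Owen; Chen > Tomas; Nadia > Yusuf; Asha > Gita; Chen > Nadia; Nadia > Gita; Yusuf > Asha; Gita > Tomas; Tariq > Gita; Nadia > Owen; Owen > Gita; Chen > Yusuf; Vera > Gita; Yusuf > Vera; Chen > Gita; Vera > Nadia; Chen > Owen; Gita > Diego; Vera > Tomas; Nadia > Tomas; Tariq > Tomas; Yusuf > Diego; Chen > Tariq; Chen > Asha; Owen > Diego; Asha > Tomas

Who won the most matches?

Chen

Win totals: Yusuf 5, Owen 6, Asha 4, Gita 2, Tomas 1, Tariq 6, Diego 0, Chen 9, Nadia 6, Vera 6.
Chen leads with 9 wins (next highest: 6).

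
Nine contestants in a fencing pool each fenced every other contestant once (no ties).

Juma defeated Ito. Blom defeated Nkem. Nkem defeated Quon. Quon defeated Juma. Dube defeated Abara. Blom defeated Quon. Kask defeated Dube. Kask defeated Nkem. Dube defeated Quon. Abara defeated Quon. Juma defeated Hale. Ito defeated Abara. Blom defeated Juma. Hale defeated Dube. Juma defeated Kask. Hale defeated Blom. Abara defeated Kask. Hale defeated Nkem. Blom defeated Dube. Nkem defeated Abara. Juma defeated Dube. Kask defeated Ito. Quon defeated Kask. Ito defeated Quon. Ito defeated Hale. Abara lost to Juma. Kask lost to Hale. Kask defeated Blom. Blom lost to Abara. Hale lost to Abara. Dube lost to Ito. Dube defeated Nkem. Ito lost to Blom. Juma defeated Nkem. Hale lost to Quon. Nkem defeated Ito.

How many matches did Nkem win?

3

Nkem's results: beat Abara, Ito, Quon; lost to Hale, Dube, Blom, Juma, Kask.
That is 3 wins.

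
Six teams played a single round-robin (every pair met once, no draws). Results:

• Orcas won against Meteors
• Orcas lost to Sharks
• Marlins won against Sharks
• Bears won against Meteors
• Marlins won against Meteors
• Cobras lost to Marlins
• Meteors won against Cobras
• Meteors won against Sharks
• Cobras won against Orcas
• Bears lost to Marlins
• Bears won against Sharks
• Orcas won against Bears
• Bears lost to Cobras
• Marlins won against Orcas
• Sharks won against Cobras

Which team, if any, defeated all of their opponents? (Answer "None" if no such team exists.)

Marlins

Marlins has 5 wins out of 5 opponents — a perfect record.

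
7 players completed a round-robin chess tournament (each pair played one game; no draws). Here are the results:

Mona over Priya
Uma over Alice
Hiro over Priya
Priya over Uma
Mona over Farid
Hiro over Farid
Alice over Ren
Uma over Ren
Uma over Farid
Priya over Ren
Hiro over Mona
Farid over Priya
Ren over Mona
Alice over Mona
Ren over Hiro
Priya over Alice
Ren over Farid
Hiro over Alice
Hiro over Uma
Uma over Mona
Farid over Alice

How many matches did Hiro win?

Hiro's results: beat Mona, Uma, Alice, Farid, Priya; lost to Ren.
That is 5 wins.

5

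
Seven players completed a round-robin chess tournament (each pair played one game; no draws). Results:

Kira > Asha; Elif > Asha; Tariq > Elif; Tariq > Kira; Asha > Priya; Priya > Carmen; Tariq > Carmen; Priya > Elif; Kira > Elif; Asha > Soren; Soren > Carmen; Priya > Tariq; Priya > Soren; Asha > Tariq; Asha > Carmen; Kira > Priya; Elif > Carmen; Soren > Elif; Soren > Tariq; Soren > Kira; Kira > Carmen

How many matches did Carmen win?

Carmen's results: beat no one; lost to Elif, Priya, Kira, Soren, Asha, Tariq.
That is 0 wins.

0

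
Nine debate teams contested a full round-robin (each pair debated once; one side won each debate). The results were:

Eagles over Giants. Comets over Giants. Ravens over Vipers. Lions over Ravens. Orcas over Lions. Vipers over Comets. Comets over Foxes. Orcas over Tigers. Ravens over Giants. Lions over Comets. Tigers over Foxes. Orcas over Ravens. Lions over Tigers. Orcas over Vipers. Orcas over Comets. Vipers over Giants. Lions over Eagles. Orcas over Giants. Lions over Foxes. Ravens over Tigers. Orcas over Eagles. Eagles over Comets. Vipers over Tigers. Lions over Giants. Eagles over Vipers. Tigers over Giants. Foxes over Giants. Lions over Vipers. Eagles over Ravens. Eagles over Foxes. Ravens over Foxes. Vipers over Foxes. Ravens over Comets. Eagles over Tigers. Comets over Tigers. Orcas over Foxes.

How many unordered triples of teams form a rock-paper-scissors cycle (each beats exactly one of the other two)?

0

Win totals: Vipers 4, Giants 0, Lions 7, Comets 3, Ravens 5, Orcas 8, Tigers 2, Foxes 1, Eagles 6.
A team with w wins dominates both others in C(w,2) triples; summing gives 6 + 0 + 21 + 3 + 10 + 28 + 1 + 0 + 15 = 84 transitive triples.
Total triples C(9,3) = 84, so cyclic triples = 84 − 84 = 0.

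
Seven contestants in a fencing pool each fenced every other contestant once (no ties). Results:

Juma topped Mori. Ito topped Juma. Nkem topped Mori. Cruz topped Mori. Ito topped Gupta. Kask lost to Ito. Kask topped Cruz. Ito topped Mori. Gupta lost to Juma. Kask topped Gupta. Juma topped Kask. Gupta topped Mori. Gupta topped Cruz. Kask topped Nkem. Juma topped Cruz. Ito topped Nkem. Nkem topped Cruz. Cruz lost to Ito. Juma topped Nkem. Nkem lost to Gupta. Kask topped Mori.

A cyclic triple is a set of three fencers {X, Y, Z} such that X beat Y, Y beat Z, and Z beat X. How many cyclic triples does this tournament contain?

0

Win totals: Kask 4, Nkem 2, Mori 0, Ito 6, Gupta 3, Juma 5, Cruz 1.
A fencer with w wins dominates both others in C(w,2) triples; summing gives 6 + 1 + 0 + 15 + 3 + 10 + 0 = 35 transitive triples.
Total triples C(7,3) = 35, so cyclic triples = 35 − 35 = 0.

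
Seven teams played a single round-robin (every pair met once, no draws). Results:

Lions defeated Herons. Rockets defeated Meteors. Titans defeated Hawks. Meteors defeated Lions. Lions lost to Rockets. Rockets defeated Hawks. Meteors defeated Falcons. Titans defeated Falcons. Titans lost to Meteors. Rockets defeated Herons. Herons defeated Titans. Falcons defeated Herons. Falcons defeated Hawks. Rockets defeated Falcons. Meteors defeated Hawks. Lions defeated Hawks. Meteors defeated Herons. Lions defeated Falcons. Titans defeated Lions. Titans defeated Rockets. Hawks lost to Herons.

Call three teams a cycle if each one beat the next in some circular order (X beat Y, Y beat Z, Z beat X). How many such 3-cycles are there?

4

Win totals: Herons 2, Titans 4, Rockets 5, Falcons 2, Meteors 5, Hawks 0, Lions 3.
A team with w wins dominates both others in C(w,2) triples; summing gives 1 + 6 + 10 + 1 + 10 + 0 + 3 = 31 transitive triples.
Total triples C(7,3) = 35, so cyclic triples = 35 − 31 = 4.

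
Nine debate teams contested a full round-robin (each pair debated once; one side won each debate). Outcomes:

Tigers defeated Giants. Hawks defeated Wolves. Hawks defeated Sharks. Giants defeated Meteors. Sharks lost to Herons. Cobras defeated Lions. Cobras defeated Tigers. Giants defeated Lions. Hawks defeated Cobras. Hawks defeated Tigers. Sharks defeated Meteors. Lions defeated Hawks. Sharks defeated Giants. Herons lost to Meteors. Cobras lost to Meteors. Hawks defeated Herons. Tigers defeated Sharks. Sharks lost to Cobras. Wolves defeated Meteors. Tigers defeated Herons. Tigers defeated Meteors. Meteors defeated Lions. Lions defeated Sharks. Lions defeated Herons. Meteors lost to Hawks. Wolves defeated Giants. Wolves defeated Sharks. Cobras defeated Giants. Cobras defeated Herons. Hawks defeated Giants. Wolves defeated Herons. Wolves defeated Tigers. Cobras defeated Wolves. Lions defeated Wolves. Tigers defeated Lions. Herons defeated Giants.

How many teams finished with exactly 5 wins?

Win totals: Cobras 6, Lions 4, Giants 2, Wolves 5, Meteors 3, Herons 2, Hawks 7, Tigers 5, Sharks 2.
Exactly 5: Wolves, Tigers — 2 teams.

2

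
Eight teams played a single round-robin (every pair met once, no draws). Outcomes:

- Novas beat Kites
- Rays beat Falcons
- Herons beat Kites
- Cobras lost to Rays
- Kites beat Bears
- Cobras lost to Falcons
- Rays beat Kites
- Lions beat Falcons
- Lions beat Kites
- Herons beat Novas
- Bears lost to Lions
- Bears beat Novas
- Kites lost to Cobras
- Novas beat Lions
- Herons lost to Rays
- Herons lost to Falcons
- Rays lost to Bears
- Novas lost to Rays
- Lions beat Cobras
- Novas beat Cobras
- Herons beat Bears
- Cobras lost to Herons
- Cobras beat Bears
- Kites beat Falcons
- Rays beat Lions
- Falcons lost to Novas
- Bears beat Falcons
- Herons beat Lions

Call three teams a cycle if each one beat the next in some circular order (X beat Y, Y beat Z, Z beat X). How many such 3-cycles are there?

13

Win totals: Bears 3, Herons 5, Lions 4, Rays 6, Kites 2, Falcons 2, Novas 4, Cobras 2.
A team with w wins dominates both others in C(w,2) triples; summing gives 3 + 10 + 6 + 15 + 1 + 1 + 6 + 1 = 43 transitive triples.
Total triples C(8,3) = 56, so cyclic triples = 56 − 43 = 13.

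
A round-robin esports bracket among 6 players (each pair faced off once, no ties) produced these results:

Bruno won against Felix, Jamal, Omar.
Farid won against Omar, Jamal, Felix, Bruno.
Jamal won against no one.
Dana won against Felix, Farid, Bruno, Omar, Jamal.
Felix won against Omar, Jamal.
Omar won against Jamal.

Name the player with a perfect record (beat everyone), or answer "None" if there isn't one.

Dana has 5 wins out of 5 opponents — a perfect record.

Dana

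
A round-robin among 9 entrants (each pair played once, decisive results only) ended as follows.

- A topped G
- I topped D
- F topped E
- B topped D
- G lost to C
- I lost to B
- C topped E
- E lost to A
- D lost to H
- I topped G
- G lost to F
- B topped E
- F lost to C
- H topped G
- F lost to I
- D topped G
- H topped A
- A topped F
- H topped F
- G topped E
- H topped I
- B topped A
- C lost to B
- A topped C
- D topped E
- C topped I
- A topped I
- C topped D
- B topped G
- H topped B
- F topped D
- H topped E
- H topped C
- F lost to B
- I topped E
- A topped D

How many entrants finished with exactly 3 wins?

Win totals: A 6, B 7, C 5, D 2, E 0, F 3, G 1, H 8, I 4.
Exactly 3: F — 1 entrant.

1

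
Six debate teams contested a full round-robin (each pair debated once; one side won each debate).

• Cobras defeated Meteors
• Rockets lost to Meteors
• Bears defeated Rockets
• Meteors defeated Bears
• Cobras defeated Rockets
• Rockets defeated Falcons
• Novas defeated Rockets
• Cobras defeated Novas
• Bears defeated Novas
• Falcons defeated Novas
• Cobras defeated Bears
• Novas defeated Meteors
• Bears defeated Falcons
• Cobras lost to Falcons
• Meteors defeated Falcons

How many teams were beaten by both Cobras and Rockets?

Cobras beat: Bears, Novas, Meteors, Rockets.
Rockets beat: Falcons.
No one was beaten by both.

0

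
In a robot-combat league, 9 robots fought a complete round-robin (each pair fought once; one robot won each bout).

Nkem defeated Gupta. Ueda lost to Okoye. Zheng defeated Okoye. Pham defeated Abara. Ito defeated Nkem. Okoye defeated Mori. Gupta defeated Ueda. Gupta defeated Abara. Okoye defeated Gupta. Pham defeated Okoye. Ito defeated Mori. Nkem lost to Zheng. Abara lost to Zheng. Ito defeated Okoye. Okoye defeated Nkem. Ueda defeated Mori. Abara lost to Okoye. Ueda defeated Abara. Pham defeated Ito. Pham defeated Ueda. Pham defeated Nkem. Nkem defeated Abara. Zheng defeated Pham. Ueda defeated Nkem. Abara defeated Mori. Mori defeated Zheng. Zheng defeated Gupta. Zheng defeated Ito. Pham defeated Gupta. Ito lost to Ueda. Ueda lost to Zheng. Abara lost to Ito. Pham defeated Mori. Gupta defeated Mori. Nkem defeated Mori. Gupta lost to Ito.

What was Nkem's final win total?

Nkem's results: beat Gupta, Mori, Abara; lost to Pham, Okoye, Zheng, Ueda, Ito.
That is 3 wins.

3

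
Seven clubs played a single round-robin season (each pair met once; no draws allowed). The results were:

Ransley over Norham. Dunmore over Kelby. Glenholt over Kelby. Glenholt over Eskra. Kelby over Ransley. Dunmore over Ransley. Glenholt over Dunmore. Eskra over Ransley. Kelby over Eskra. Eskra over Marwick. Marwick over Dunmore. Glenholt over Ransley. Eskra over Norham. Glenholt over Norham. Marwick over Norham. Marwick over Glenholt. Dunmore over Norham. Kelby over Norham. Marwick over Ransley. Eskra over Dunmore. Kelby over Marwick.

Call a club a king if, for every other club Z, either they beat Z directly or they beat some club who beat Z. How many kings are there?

Kelby reaches everyone (king).
Marwick reaches everyone (king).
Glenholt reaches everyone (king).
Dunmore cannot reach Glenholt in two steps.
Eskra reaches everyone (king).
Ransley cannot reach Kelby, Marwick, Glenholt, Dunmore, Eskra in two steps.
Norham cannot reach Kelby, Marwick, Glenholt, Dunmore, Eskra, Ransley in two steps.
Kings: Kelby, Marwick, Glenholt, Eskra — 4.

4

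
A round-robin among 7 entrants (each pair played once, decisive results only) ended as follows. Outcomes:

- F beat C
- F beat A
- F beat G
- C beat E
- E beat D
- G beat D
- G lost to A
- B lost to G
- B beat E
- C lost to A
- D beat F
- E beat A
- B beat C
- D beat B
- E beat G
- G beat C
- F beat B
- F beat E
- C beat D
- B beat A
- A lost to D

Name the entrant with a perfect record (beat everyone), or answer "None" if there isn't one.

Highest win total is F with 5 (out of 6 possible).
F lost to D, so no entrant went undefeated.

None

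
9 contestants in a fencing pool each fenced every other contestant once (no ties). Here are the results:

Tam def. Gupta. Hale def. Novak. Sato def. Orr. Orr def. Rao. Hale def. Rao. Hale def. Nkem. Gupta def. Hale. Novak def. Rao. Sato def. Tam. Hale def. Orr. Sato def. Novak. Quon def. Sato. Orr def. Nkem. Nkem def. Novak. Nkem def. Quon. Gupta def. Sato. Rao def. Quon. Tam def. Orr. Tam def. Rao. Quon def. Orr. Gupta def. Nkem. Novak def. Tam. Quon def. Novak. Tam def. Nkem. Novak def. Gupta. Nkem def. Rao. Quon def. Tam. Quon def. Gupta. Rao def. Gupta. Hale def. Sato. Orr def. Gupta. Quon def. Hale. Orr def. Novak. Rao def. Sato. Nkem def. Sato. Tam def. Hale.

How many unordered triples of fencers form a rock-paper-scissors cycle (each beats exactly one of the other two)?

Win totals: Sato 3, Quon 6, Tam 5, Orr 4, Nkem 4, Hale 5, Novak 3, Rao 3, Gupta 3.
A fencer with w wins dominates both others in C(w,2) triples; summing gives 3 + 15 + 10 + 6 + 6 + 10 + 3 + 3 + 3 = 59 transitive triples.
Total triples C(9,3) = 84, so cyclic triples = 84 − 59 = 25.

25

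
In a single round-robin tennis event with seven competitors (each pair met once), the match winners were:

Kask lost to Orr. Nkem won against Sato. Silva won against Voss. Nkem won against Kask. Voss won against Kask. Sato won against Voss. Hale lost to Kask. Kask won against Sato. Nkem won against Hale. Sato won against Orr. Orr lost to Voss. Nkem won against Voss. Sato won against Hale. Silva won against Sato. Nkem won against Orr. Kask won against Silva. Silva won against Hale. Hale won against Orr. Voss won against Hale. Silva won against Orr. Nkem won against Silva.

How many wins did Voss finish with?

Voss' results: beat Orr, Kask, Hale; lost to Sato, Silva, Nkem.
That is 3 wins.

3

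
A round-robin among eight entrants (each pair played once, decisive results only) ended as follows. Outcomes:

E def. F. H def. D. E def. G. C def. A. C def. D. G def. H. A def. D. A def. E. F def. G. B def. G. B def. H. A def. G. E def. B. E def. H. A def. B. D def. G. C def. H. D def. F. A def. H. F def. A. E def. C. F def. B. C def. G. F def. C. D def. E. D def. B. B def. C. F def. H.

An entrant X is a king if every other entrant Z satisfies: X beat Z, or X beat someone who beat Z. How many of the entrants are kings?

5

A reaches everyone (king).
B cannot reach E, F in two steps.
C reaches everyone (king).
D reaches everyone (king).
E reaches everyone (king).
F reaches everyone (king).
G cannot reach A, B, C, E, F in two steps.
H cannot reach A, C in two steps.
Kings: A, C, D, E, F — 5.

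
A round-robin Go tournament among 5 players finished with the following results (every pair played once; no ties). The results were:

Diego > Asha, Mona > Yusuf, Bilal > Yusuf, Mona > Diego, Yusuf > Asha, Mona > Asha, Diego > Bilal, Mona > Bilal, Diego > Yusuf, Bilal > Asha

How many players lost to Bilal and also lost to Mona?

Bilal beat: Asha, Yusuf.
Mona beat: Bilal, Asha, Yusuf, Diego.
Both beat: Asha, Yusuf — 2.

2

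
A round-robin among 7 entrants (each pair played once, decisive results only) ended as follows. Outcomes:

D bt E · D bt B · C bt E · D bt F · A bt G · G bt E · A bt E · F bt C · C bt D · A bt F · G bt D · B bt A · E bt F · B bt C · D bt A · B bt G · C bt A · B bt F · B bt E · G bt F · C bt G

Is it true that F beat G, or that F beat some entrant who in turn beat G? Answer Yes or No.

F did not beat G directly.
F beat C. Of those, C beat G.

Yes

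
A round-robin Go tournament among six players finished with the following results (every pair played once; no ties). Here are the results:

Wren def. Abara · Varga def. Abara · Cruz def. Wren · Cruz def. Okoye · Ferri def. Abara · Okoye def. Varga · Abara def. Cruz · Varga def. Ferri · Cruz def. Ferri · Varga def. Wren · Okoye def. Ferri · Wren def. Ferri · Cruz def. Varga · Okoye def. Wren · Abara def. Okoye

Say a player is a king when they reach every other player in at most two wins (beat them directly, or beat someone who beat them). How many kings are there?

Abara reaches everyone (king).
Ferri cannot reach Wren, Varga in two steps.
Cruz reaches everyone (king).
Wren cannot reach Varga in two steps.
Okoye cannot reach Cruz in two steps.
Varga reaches everyone (king).
Kings: Abara, Cruz, Varga — 3.

3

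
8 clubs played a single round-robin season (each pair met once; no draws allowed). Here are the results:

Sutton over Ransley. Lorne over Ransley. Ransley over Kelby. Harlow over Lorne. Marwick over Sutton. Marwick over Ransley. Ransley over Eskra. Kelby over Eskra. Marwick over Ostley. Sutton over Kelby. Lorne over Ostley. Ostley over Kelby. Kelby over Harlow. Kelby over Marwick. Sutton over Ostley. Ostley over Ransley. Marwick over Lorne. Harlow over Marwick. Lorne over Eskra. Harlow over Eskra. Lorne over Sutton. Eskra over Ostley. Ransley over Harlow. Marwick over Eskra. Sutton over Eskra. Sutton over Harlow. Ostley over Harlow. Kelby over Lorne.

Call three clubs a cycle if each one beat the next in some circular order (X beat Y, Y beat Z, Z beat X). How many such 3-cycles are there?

Win totals: Marwick 5, Kelby 4, Harlow 3, Ransley 3, Eskra 1, Ostley 3, Lorne 4, Sutton 5.
A club with w wins dominates both others in C(w,2) triples; summing gives 10 + 6 + 3 + 3 + 0 + 3 + 6 + 10 = 41 transitive triples.
Total triples C(8,3) = 56, so cyclic triples = 56 − 41 = 15.

15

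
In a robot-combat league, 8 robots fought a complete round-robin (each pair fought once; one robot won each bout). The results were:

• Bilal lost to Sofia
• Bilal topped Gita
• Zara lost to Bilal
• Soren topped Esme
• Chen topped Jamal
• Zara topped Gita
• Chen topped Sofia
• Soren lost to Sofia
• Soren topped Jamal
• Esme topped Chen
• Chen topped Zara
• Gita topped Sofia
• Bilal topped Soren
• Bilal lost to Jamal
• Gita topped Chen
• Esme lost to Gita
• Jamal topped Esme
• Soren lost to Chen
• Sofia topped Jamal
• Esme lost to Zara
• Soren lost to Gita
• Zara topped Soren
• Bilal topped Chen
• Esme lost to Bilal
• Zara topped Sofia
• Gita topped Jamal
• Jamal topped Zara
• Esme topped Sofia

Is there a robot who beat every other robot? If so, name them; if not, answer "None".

Highest win total is Gita with 5 (out of 7 possible).
Gita lost to Zara, Bilal, so no robot went undefeated.

None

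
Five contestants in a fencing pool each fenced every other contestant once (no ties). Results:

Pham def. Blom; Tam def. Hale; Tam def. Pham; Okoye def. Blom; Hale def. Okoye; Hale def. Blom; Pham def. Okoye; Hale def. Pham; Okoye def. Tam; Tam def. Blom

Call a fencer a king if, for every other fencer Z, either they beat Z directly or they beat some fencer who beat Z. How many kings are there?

Blom cannot reach Hale, Pham, Okoye, Tam in two steps.
Hale reaches everyone (king).
Pham cannot reach Hale in two steps.
Okoye reaches everyone (king).
Tam reaches everyone (king).
Kings: Hale, Okoye, Tam — 3.

3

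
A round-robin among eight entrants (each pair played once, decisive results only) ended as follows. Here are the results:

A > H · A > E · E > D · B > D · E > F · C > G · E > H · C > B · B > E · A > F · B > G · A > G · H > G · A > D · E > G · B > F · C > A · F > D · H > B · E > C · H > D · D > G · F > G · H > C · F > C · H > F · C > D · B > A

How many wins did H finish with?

H's results: beat B, C, D, F, G; lost to A, E.
That is 5 wins.

5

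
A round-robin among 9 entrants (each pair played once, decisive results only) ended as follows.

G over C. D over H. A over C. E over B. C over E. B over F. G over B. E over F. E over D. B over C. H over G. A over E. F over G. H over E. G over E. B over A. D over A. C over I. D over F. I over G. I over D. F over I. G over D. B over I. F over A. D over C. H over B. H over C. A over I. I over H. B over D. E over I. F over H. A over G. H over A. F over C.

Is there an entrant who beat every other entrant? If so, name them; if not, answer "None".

None

Highest win total is H with 5 (out of 8 possible).
H lost to D, F, I, so no entrant went undefeated.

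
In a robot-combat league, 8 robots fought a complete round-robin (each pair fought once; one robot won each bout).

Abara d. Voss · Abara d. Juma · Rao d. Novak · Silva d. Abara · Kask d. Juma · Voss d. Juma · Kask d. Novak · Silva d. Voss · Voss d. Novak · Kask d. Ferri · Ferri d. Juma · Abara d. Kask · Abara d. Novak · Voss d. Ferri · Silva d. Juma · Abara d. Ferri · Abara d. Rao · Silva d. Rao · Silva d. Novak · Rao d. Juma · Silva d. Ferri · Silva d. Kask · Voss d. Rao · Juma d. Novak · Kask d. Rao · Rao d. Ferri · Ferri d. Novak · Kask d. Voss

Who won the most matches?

Win totals: Silva 7, Rao 3, Novak 0, Juma 1, Voss 4, Kask 5, Ferri 2, Abara 6.
Silva leads with 7 wins (next highest: 6).

Silva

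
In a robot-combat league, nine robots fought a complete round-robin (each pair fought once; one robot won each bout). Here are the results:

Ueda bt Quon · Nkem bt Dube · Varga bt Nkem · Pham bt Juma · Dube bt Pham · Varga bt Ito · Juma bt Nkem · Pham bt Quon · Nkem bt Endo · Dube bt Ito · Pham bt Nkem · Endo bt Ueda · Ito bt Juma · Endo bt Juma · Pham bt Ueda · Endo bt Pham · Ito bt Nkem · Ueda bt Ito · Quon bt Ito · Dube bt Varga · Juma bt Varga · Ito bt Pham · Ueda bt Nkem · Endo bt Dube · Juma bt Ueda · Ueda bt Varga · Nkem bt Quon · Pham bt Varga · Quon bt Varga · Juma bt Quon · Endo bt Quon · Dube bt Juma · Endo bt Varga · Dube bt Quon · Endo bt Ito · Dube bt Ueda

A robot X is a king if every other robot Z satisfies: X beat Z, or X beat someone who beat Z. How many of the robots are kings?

5

Ueda reaches everyone (king).
Quon cannot reach Ueda, Dube, Endo in two steps.
Pham reaches everyone (king).
Dube cannot reach Endo in two steps.
Varga cannot reach Ueda in two steps.
Nkem reaches everyone (king).
Juma cannot reach Pham in two steps.
Endo reaches everyone (king).
Ito reaches everyone (king).
Kings: Ueda, Pham, Nkem, Endo, Ito — 5.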